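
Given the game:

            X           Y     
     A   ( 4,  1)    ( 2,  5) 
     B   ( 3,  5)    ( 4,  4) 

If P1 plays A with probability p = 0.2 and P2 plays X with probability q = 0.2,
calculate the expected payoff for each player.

E[P1] = 3.52, E[P2] = 4.2

Work:
E[P1] = p·q·π₁(A,X) + p·(1-q)·π₁(A,Y) + (1-p)·q·π₁(B,X) + (1-p)·(1-q)·π₁(B,Y)
= 0.2·0.2·4 + 0.2·0.8·2 + 0.8·0.2·3 + 0.8·0.8·4
= 3.52

E[P2] = 4.2 (similar calculation)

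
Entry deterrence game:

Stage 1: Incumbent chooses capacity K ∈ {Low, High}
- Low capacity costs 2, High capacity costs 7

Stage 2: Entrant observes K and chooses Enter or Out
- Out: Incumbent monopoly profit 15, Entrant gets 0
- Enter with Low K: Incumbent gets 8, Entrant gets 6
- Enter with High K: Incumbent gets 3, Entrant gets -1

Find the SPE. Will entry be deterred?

SPE: (High, Enter|Low, Out|High); Entry deterred. Incumbent net profit = 8

Work:
After Low K: Entrant enters (6 > 0)
After High K: Entrant stays out (-1 < 0)
Incumbent: Low → 8−2=6, High → 15−7=8
Incumbent chooses High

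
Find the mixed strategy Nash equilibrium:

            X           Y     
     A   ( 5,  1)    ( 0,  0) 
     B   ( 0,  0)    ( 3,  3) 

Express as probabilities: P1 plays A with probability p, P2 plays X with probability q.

p = 0.75, q = 0.375

Work:
Find probabilities that make opponent indifferent:
P2 chooses q to make P1 indifferent between A and B
P1 chooses p to make P2 indifferent between X and Y
Mixed NE: P1 plays (A: 0.75, B: 0.25), P2 plays (X: 0.375, Y: 0.625)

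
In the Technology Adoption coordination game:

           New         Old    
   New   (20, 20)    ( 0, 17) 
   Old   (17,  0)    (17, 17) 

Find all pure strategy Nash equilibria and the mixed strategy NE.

Pure NE: (New, New) and (Old, Old); Mixed NE: p = 0.85, q = 0.85

Work:
Check pure NE:
(New, New): (20, 20) - no unilateral deviation beneficial
(Old, Old): (17, 17) - no unilateral deviation beneficial
Mixed NE: P1 plays New with p = 0.85, P2 plays New with q = 0.85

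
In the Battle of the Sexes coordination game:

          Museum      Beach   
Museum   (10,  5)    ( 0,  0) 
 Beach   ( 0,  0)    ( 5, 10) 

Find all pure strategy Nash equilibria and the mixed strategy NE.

Pure NE: (Museum, Museum) and (Beach, Beach); Mixed NE: p = 0.6667, q = 0.3333

Work:
Check pure NE:
(Museum, Museum): (10, 5) - no unilateral deviation beneficial
(Beach, Beach): (5, 10) - no unilateral deviation beneficial
Mixed NE: P1 plays Museum with p = 0.6667, P2 plays Museum with q = 0.3333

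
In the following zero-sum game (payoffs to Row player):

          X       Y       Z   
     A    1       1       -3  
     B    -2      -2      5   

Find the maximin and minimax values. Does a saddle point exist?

Maximin = -2, Minimax = 1, Saddle: False

Work:
Row minimums: [-3, -2] → maximin = -2
Column maximums: [1, 1, 5] → minimax = 1
No saddle point (maximin ≠ minimax). Mixed strategy needed.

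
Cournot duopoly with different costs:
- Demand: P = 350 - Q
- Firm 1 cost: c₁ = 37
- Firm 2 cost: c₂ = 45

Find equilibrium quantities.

q₁* = 107.0, q₂* = 99.0

Work:
Reaction: q₁ = (350 - 37 - q₂)/2
Reaction: q₂ = (350 - 45 - q₁)/2
Solve simultaneously:
q₁* = (350 - 2×37 + 45)/3 = 107.0
q₂* = (350 - 2×45 + 37)/3 = 99.0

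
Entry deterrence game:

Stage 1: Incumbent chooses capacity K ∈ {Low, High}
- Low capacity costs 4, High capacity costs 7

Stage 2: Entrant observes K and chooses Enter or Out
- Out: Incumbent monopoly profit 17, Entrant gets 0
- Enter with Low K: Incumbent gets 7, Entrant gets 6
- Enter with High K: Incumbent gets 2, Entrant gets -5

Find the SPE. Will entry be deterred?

SPE: (High, Enter|Low, Out|High); Entry deterred. Incumbent net profit = 10

Work:
After Low K: Entrant enters (6 > 0)
After High K: Entrant stays out (-5 < 0)
Incumbent: Low → 7−4=3, High → 17−7=10
Incumbent chooses High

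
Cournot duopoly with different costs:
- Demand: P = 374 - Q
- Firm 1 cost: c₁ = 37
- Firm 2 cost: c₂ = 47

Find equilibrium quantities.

q₁* = 115.67, q₂* = 105.67

Work:
Reaction: q₁ = (374 - 37 - q₂)/2
Reaction: q₂ = (374 - 47 - q₁)/2
Solve simultaneously:
q₁* = (374 - 2×37 + 47)/3 = 115.67
q₂* = (374 - 2×47 + 37)/3 = 105.67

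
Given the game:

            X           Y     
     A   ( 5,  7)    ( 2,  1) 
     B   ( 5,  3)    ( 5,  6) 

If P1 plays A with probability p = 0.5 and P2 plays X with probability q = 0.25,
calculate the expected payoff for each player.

E[P1] = 3.875, E[P2] = 3.875

Work:
E[P1] = p·q·π₁(A,X) + p·(1-q)·π₁(A,Y) + (1-p)·q·π₁(B,X) + (1-p)·(1-q)·π₁(B,Y)
= 0.5·0.25·5 + 0.5·0.75·2 + 0.5·0.25·5 + 0.5·0.75·5
= 3.875

E[P2] = 3.875 (similar calculation)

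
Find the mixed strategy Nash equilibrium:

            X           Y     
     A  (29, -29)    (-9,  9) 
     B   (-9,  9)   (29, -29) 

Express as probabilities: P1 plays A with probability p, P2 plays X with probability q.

p = 0.5, q = 0.5

Work:
Find probabilities that make opponent indifferent:
P2 chooses q to make P1 indifferent between A and B
P1 chooses p to make P2 indifferent between X and Y
Mixed NE: P1 plays (A: 0.5, B: 0.5), P2 plays (X: 0.5, Y: 0.5)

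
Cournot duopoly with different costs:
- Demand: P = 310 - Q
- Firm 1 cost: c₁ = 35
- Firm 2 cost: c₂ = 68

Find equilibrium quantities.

q₁* = 102.67, q₂* = 69.67

Work:
Reaction: q₁ = (310 - 35 - q₂)/2
Reaction: q₂ = (310 - 68 - q₁)/2
Solve simultaneously:
q₁* = (310 - 2×35 + 68)/3 = 102.67
q₂* = (310 - 2×68 + 35)/3 = 69.67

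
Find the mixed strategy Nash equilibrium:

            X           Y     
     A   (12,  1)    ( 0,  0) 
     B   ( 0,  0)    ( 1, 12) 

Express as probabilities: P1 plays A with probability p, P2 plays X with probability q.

p = 0.9231, q = 0.0769

Work:
Find probabilities that make opponent indifferent:
P2 chooses q to make P1 indifferent between A and B
P1 chooses p to make P2 indifferent between X and Y
Mixed NE: P1 plays (A: 0.9231, B: 0.0769), P2 plays (X: 0.0769, Y: 0.9231)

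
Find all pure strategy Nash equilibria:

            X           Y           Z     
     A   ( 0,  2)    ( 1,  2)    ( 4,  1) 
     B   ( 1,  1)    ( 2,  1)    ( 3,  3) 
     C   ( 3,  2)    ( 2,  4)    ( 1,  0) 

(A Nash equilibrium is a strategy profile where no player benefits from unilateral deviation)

Nash equilibrium: (C, Y)

Work:
Best responses:
  P1 vs X: payoffs [0, 1, 3] → best response C (payoff 3)
  P1 vs Y: payoffs [1, 2, 2] → best response B/C (payoff 2)
  P1 vs Z: payoffs [4, 3, 1] → best response A (payoff 4)
  P2 vs A: payoffs [2, 2, 1] → best response X/Y (payoff 2)
  P2 vs B: payoffs [1, 1, 3] → best response Z (payoff 3)
  P2 vs C: payoffs [2, 4, 0] → best response Y (payoff 4)
Mutual best responses: (C,Y) → Nash equilibria.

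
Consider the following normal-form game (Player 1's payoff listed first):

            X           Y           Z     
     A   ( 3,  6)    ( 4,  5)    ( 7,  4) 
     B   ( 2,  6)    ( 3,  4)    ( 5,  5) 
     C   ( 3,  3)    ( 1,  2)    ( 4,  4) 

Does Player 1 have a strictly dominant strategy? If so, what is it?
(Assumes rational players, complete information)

No strictly dominant strategy exists for Player 1

Work:
A strategy strictly dominates another if it gives a strictly higher payoff against every opponent action. Compare each pair of P1's strategies column-by-column:
  A vs B: [3 vs 2, 4 vs 3, 7 vs 5] → A strictly dominates B
  A vs C: [3 vs 3, 4 vs 1, 7 vs 4] → A does not strictly dominate C (column X: 3 ≤ 3)
  B vs A: [2 vs 3, 3 vs 4, 5 vs 7] → B does not strictly dominate A (column X: 2 ≤ 3)
  B vs C: [2 vs 3, 3 vs 1, 5 vs 4] → B does not strictly dominate C (column X: 2 ≤ 3)
  C vs A: [3 vs 3, 1 vs 4, 4 vs 7] → C does not strictly dominate A (column X: 3 ≤ 3)
  C vs B: [3 vs 2, 1 vs 3, 4 vs 5] → C does not strictly dominate B (column Y: 1 ≤ 3)
No single strategy strictly dominates all others → no strictly dominant strategy.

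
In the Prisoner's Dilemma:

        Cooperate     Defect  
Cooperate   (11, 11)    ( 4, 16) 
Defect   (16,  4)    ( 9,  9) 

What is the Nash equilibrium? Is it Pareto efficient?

(Defect, Defect) is NE; not Pareto efficient

Work:
Defect dominates Cooperate for both players:
If P2 cooperates: Defect (16) > Cooperate (11)
If P2 defects: Defect (9) > Cooperate (4)
NE: (Defect, Defect) with payoff (9, 9)
But (Cooperate, Cooperate) = (11, 11) Pareto dominates (9, 9)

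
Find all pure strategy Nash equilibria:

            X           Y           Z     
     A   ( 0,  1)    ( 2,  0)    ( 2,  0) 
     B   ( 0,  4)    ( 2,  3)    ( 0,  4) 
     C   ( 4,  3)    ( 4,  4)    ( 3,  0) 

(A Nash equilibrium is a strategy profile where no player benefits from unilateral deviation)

Nash equilibrium: (C, Y)

Work:
Best responses:
  P1 vs X: payoffs [0, 0, 4] → best response C (payoff 4)
  P1 vs Y: payoffs [2, 2, 4] → best response C (payoff 4)
  P1 vs Z: payoffs [2, 0, 3] → best response C (payoff 3)
  P2 vs A: payoffs [1, 0, 0] → best response X (payoff 1)
  P2 vs B: payoffs [4, 3, 4] → best response X/Z (payoff 4)
  P2 vs C: payoffs [3, 4, 0] → best response Y (payoff 4)
Mutual best responses: (C,Y) → Nash equilibria.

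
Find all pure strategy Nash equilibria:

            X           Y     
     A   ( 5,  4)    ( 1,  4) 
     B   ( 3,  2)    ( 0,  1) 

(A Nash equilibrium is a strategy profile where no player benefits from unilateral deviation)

Nash equilibrium: (A, X), (A, Y)

Work:
Best responses:
  P1 vs X: payoffs [5, 3] → best response A (payoff 5)
  P1 vs Y: payoffs [1, 0] → best response A (payoff 1)
  P2 vs A: payoffs [4, 4] → best response X/Y (payoff 4)
  P2 vs B: payoffs [2, 1] → best response X (payoff 2)
Mutual best responses: (A,X), (A,Y) → Nash equilibria.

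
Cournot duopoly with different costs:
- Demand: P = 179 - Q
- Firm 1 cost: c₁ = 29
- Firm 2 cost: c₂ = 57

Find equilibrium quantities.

q₁* = 59.33, q₂* = 31.33

Work:
Reaction: q₁ = (179 - 29 - q₂)/2
Reaction: q₂ = (179 - 57 - q₁)/2
Solve simultaneously:
q₁* = (179 - 2×29 + 57)/3 = 59.33
q₂* = (179 - 2×57 + 29)/3 = 31.33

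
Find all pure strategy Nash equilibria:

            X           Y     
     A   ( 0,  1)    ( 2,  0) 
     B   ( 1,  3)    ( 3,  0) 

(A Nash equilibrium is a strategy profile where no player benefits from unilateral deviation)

Nash equilibrium: (B, X)

Work:
Best responses:
  P1 vs X: payoffs [0, 1] → best response B (payoff 1)
  P1 vs Y: payoffs [2, 3] → best response B (payoff 3)
  P2 vs A: payoffs [1, 0] → best response X (payoff 1)
  P2 vs B: payoffs [3, 0] → best response X (payoff 3)
Mutual best responses: (B,X) → Nash equilibria.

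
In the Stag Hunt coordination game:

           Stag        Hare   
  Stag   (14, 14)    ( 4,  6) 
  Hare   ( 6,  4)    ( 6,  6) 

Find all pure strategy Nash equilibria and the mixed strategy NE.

Pure NE: (Stag, Stag) and (Hare, Hare); Mixed NE: p = 0.2, q = 0.2

Work:
Check pure NE:
(Stag, Stag): (14, 14) - no unilateral deviation beneficial
(Hare, Hare): (6, 6) - no unilateral deviation beneficial
Mixed NE: P1 plays Stag with p = 0.2, P2 plays Stag with q = 0.2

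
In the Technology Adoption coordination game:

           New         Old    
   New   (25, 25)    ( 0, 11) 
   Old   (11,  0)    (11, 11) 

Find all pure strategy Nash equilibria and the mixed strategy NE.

Pure NE: (New, New) and (Old, Old); Mixed NE: p = 0.44, q = 0.44

Work:
Check pure NE:
(New, New): (25, 25) - no unilateral deviation beneficial
(Old, Old): (11, 11) - no unilateral deviation beneficial
Mixed NE: P1 plays New with p = 0.44, P2 plays New with q = 0.44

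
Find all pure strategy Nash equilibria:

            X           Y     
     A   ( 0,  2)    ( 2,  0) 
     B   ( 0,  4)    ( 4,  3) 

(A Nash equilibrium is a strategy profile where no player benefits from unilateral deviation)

Nash equilibrium: (A, X), (B, X)

Work:
Best responses:
  P1 vs X: payoffs [0, 0] → best response A/B (payoff 0)
  P1 vs Y: payoffs [2, 4] → best response B (payoff 4)
  P2 vs A: payoffs [2, 0] → best response X (payoff 2)
  P2 vs B: payoffs [4, 3] → best response X (payoff 4)
Mutual best responses: (A,X), (B,X) → Nash equilibria.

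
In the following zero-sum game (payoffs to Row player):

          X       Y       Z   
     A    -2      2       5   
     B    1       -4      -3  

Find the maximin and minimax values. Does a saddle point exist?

Maximin = -2, Minimax = 1, Saddle: False

Work:
Row minimums: [-2, -4] → maximin = -2
Column maximums: [1, 2, 5] → minimax = 1
No saddle point (maximin ≠ minimax). Mixed strategy needed.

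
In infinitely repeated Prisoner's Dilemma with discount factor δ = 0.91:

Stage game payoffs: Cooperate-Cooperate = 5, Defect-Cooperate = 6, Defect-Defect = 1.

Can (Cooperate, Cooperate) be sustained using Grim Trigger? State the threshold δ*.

δ* = 0.2; since δ = 0.91 ≥ 0.2, cooperation can be sustained

Work:
For Grim Trigger:
Cooperate forever: 5/(1-δ)
Defect then punished: 6 + 1·δ/(1-δ)
Need: 5/(1-δ) ≥ 6 + 1·δ/(1-δ)
Solving: δ ≥ (T-R)/(T-P) = (6-5)/(6-1) = 0.2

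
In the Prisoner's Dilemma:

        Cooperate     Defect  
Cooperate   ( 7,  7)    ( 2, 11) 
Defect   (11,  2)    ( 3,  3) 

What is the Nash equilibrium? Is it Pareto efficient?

(Defect, Defect) is NE; not Pareto efficient

Work:
Defect dominates Cooperate for both players:
If P2 cooperates: Defect (11) > Cooperate (7)
If P2 defects: Defect (3) > Cooperate (2)
NE: (Defect, Defect) with payoff (3, 3)
But (Cooperate, Cooperate) = (7, 7) Pareto dominates (3, 3)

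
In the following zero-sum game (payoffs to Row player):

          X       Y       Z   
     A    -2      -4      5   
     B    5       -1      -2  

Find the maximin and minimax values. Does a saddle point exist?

Maximin = -2, Minimax = -1, Saddle: False

Work:
Row minimums: [-4, -2] → maximin = -2
Column maximums: [5, -1, 5] → minimax = -1
No saddle point (maximin ≠ minimax). Mixed strategy needed.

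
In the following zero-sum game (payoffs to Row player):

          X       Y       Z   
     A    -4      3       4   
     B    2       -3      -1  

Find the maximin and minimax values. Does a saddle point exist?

Maximin = -3, Minimax = 2, Saddle: False

Work:
Row minimums: [-4, -3] → maximin = -3
Column maximums: [2, 3, 4] → minimax = 2
No saddle point (maximin ≠ minimax). Mixed strategy needed.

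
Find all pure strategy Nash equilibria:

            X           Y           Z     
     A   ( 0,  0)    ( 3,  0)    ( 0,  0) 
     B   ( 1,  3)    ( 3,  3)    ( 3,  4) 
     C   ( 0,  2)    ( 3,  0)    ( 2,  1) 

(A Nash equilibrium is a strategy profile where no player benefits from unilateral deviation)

Nash equilibrium: (A, Y), (B, Z)

Work:
Best responses:
  P1 vs X: payoffs [0, 1, 0] → best response B (payoff 1)
  P1 vs Y: payoffs [3, 3, 3] → best response A/B/C (payoff 3)
  P1 vs Z: payoffs [0, 3, 2] → best response B (payoff 3)
  P2 vs A: payoffs [0, 0, 0] → best response X/Y/Z (payoff 0)
  P2 vs B: payoffs [3, 3, 4] → best response Z (payoff 4)
  P2 vs C: payoffs [2, 0, 1] → best response X (payoff 2)
Mutual best responses: (A,Y), (B,Z) → Nash equilibria.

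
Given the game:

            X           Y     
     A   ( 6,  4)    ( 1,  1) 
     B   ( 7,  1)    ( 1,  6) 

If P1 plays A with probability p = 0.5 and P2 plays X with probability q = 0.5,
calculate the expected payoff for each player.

E[P1] = 3.75, E[P2] = 3.0

Work:
E[P1] = p·q·π₁(A,X) + p·(1-q)·π₁(A,Y) + (1-p)·q·π₁(B,X) + (1-p)·(1-q)·π₁(B,Y)
= 0.5·0.5·6 + 0.5·0.5·1 + 0.5·0.5·7 + 0.5·0.5·1
= 3.75

E[P2] = 3.0 (similar calculation)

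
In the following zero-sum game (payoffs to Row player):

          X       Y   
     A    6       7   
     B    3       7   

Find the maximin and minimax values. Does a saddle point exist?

Maximin = 6, Minimax = 6, Saddle: True

Work:
Row minimums: [6, 3] → maximin = 6
Column maximums: [6, 7] → minimax = 6
Saddle point exists! Game value = 6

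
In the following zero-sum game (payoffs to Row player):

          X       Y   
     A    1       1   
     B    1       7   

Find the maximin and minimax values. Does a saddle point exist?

Maximin = 1, Minimax = 1, Saddle: True

Work:
Row minimums: [1, 1] → maximin = 1
Column maximums: [1, 7] → minimax = 1
Saddle point exists! Game value = 1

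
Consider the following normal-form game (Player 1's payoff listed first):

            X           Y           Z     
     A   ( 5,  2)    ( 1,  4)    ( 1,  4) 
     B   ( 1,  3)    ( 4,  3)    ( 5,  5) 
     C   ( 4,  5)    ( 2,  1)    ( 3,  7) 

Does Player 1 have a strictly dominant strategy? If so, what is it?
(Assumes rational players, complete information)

No strictly dominant strategy exists for Player 1

Work:
A strategy strictly dominates another if it gives a strictly higher payoff against every opponent action. Compare each pair of P1's strategies column-by-column:
  A vs B: [5 vs 1, 1 vs 4, 1 vs 5] → A does not strictly dominate B (column Y: 1 ≤ 4)
  A vs C: [5 vs 4, 1 vs 2, 1 vs 3] → A does not strictly dominate C (column Y: 1 ≤ 2)
  B vs A: [1 vs 5, 4 vs 1, 5 vs 1] → B does not strictly dominate A (column X: 1 ≤ 5)
  B vs C: [1 vs 4, 4 vs 2, 5 vs 3] → B does not strictly dominate C (column X: 1 ≤ 4)
  C vs A: [4 vs 5, 2 vs 1, 3 vs 1] → C does not strictly dominate A (column X: 4 ≤ 5)
  C vs B: [4 vs 1, 2 vs 4, 3 vs 5] → C does not strictly dominate B (column Y: 2 ≤ 4)
No single strategy strictly dominates all others → no strictly dominant strategy.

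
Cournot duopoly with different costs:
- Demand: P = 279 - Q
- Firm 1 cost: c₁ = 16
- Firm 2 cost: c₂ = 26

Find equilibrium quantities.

q₁* = 91.0, q₂* = 81.0

Work:
Reaction: q₁ = (279 - 16 - q₂)/2
Reaction: q₂ = (279 - 26 - q₁)/2
Solve simultaneously:
q₁* = (279 - 2×16 + 26)/3 = 91.0
q₂* = (279 - 2×26 + 16)/3 = 81.0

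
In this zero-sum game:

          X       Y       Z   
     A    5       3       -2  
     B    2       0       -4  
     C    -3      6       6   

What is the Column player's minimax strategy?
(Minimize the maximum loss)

Column should play X, value = 5

Work:
Column player minimizes Row's maximum payoff:
Column X: max payoff to Row = 5
Column Y: max payoff to Row = 6
Column Z: max payoff to Row = 6
Minimum is 5, achieved by column X.
Minimax strategy: X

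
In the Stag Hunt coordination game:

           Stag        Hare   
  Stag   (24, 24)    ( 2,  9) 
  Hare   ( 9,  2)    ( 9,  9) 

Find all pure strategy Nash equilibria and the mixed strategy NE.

Pure NE: (Stag, Stag) and (Hare, Hare); Mixed NE: p = 0.3182, q = 0.3182

Work:
Check pure NE:
(Stag, Stag): (24, 24) - no unilateral deviation beneficial
(Hare, Hare): (9, 9) - no unilateral deviation beneficial
Mixed NE: P1 plays Stag with p = 0.3182, P2 plays Stag with q = 0.3182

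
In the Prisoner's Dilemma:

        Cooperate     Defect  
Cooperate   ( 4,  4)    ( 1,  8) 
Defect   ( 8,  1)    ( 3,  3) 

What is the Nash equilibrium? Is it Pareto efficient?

(Defect, Defect) is NE; not Pareto efficient

Work:
Defect dominates Cooperate for both players:
If P2 cooperates: Defect (8) > Cooperate (4)
If P2 defects: Defect (3) > Cooperate (1)
NE: (Defect, Defect) with payoff (3, 3)
But (Cooperate, Cooperate) = (4, 4) Pareto dominates (3, 3)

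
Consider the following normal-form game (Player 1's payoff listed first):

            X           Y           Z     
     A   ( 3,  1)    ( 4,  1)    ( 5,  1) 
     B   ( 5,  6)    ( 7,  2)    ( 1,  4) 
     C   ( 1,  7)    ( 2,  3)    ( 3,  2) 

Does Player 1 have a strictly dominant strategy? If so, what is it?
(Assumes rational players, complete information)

No strictly dominant strategy exists for Player 1

Work:
A strategy strictly dominates another if it gives a strictly higher payoff against every opponent action. Compare each pair of P1's strategies column-by-column:
  A vs B: [3 vs 5, 4 vs 7, 5 vs 1] → A does not strictly dominate B (column X: 3 ≤ 5)
  A vs C: [3 vs 1, 4 vs 2, 5 vs 3] → A strictly dominates C
  B vs A: [5 vs 3, 7 vs 4, 1 vs 5] → B does not strictly dominate A (column Z: 1 ≤ 5)
  B vs C: [5 vs 1, 7 vs 2, 1 vs 3] → B does not strictly dominate C (column Z: 1 ≤ 3)
  C vs A: [1 vs 3, 2 vs 4, 3 vs 5] → C does not strictly dominate A (column X: 1 ≤ 3)
  C vs B: [1 vs 5, 2 vs 7, 3 vs 1] → C does not strictly dominate B (column X: 1 ≤ 5)
No single strategy strictly dominates all others → no strictly dominant strategy.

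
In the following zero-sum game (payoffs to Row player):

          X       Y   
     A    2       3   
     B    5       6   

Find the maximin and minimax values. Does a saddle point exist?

Maximin = 5, Minimax = 5, Saddle: True

Work:
Row minimums: [2, 5] → maximin = 5
Column maximums: [5, 6] → minimax = 5
Saddle point exists! Game value = 5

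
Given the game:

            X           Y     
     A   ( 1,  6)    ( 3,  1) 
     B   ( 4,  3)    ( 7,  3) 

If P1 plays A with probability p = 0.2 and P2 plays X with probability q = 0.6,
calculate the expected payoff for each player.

E[P1] = 4.52, E[P2] = 3.2

Work:
E[P1] = p·q·π₁(A,X) + p·(1-q)·π₁(A,Y) + (1-p)·q·π₁(B,X) + (1-p)·(1-q)·π₁(B,Y)
= 0.2·0.6·1 + 0.2·0.4·3 + 0.8·0.6·4 + 0.8·0.4·7
= 4.52

E[P2] = 3.2 (similar calculation)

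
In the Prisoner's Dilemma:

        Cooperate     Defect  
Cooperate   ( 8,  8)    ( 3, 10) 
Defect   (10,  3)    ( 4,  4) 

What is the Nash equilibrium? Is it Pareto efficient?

(Defect, Defect) is NE; not Pareto efficient

Work:
Defect dominates Cooperate for both players:
If P2 cooperates: Defect (10) > Cooperate (8)
If P2 defects: Defect (4) > Cooperate (3)
NE: (Defect, Defect) with payoff (4, 4)
But (Cooperate, Cooperate) = (8, 8) Pareto dominates (4, 4)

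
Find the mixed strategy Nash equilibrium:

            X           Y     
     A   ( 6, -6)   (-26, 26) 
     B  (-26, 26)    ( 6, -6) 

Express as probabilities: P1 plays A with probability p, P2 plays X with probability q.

p = 0.5, q = 0.5

Work:
Find probabilities that make opponent indifferent:
P2 chooses q to make P1 indifferent between A and B
P1 chooses p to make P2 indifferent between X and Y
Mixed NE: P1 plays (A: 0.5, B: 0.5), P2 plays (X: 0.5, Y: 0.5)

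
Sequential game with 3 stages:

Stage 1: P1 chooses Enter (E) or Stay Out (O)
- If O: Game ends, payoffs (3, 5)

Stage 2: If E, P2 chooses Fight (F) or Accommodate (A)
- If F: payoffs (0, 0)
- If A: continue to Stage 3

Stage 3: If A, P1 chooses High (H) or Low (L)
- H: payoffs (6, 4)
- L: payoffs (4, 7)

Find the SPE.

SPE: (E, A, H); Outcome (6, 4)

Work:
Stage 3: P1 chooses H (6 vs 4)
Stage 2: P2: F->0, A->4 (anticipating H). Choose A
Stage 1: P1: O->3, E->6 (anticipating A, H). Choose E
SPE path: E -> A -> H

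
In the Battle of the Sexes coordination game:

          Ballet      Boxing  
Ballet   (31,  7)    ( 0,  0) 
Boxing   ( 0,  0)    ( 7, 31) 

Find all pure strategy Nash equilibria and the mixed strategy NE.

Pure NE: (Ballet, Ballet) and (Boxing, Boxing); Mixed NE: p = 0.8158, q = 0.1842

Work:
Check pure NE:
(Ballet, Ballet): (31, 7) - no unilateral deviation beneficial
(Boxing, Boxing): (7, 31) - no unilateral deviation beneficial
Mixed NE: P1 plays Ballet with p = 0.8158, P2 plays Ballet with q = 0.1842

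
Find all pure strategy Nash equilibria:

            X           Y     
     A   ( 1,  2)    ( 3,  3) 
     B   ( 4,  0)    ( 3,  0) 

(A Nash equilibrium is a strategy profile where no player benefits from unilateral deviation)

Nash equilibrium: (A, Y), (B, X), (B, Y)

Work:
Best responses:
  P1 vs X: payoffs [1, 4] → best response B (payoff 4)
  P1 vs Y: payoffs [3, 3] → best response A/B (payoff 3)
  P2 vs A: payoffs [2, 3] → best response Y (payoff 3)
  P2 vs B: payoffs [0, 0] → best response X/Y (payoff 0)
Mutual best responses: (A,Y), (B,X), (B,Y) → Nash equilibria.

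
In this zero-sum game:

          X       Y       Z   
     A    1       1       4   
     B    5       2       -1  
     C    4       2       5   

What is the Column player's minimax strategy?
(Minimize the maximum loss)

Column should play Y, value = 2

Work:
Column player minimizes Row's maximum payoff:
Column X: max payoff to Row = 5
Column Y: max payoff to Row = 2
Column Z: max payoff to Row = 5
Minimum is 2, achieved by column Y.
Minimax strategy: Y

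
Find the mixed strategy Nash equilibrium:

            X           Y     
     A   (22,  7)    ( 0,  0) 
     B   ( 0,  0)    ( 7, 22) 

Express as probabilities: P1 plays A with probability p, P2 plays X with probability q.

p = 0.7586, q = 0.2414

Work:
Find probabilities that make opponent indifferent:
P2 chooses q to make P1 indifferent between A and B
P1 chooses p to make P2 indifferent between X and Y
Mixed NE: P1 plays (A: 0.7586, B: 0.2414), P2 plays (X: 0.2414, Y: 0.7586)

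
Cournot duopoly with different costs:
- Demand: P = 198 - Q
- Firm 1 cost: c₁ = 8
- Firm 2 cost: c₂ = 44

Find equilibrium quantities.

q₁* = 75.33, q₂* = 39.33

Work:
Reaction: q₁ = (198 - 8 - q₂)/2
Reaction: q₂ = (198 - 44 - q₁)/2
Solve simultaneously:
q₁* = (198 - 2×8 + 44)/3 = 75.33
q₂* = (198 - 2×44 + 8)/3 = 39.33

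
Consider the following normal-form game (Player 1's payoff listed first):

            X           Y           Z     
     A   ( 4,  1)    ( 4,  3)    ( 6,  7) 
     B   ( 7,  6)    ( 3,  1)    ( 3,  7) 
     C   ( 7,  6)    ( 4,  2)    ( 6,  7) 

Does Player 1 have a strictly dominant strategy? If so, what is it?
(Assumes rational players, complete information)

No strictly dominant strategy exists for Player 1

Work:
A strategy strictly dominates another if it gives a strictly higher payoff against every opponent action. Compare each pair of P1's strategies column-by-column:
  A vs B: [4 vs 7, 4 vs 3, 6 vs 3] → A does not strictly dominate B (column X: 4 ≤ 7)
  A vs C: [4 vs 7, 4 vs 4, 6 vs 6] → A does not strictly dominate C (column X: 4 ≤ 7)
  B vs A: [7 vs 4, 3 vs 4, 3 vs 6] → B does not strictly dominate A (column Y: 3 ≤ 4)
  B vs C: [7 vs 7, 3 vs 4, 3 vs 6] → B does not strictly dominate C (column X: 7 ≤ 7)
  C vs A: [7 vs 4, 4 vs 4, 6 vs 6] → C does not strictly dominate A (column Y: 4 ≤ 4)
  C vs B: [7 vs 7, 4 vs 3, 6 vs 3] → C does not strictly dominate B (column X: 7 ≤ 7)
No single strategy strictly dominates all others → no strictly dominant strategy.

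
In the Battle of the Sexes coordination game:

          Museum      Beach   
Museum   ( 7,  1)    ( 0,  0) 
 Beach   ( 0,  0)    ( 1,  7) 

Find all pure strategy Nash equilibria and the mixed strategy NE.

Pure NE: (Museum, Museum) and (Beach, Beach); Mixed NE: p = 0.875, q = 0.125

Work:
Check pure NE:
(Museum, Museum): (7, 1) - no unilateral deviation beneficial
(Beach, Beach): (1, 7) - no unilateral deviation beneficial
Mixed NE: P1 plays Museum with p = 0.875, P2 plays Museum with q = 0.125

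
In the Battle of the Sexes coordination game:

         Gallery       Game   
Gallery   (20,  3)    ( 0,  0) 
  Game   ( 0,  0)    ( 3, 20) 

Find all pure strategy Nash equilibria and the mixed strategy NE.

Pure NE: (Gallery, Gallery) and (Game, Game); Mixed NE: p = 0.8696, q = 0.1304

Work:
Check pure NE:
(Gallery, Gallery): (20, 3) - no unilateral deviation beneficial
(Game, Game): (3, 20) - no unilateral deviation beneficial
Mixed NE: P1 plays Gallery with p = 0.8696, P2 plays Gallery with q = 0.1304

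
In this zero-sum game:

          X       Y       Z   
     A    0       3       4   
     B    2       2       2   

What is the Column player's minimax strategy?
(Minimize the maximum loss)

Column should play X, value = 2

Work:
Column player minimizes Row's maximum payoff:
Column X: max payoff to Row = 2
Column Y: max payoff to Row = 3
Column Z: max payoff to Row = 4
Minimum is 2, achieved by column X.
Minimax strategy: X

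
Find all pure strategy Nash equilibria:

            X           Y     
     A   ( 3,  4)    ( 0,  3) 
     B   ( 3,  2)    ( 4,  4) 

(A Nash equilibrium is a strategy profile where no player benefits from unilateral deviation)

Nash equilibrium: (A, X), (B, Y)

Work:
Best responses:
  P1 vs X: payoffs [3, 3] → best response A/B (payoff 3)
  P1 vs Y: payoffs [0, 4] → best response B (payoff 4)
  P2 vs A: payoffs [4, 3] → best response X (payoff 4)
  P2 vs B: payoffs [2, 4] → best response Y (payoff 4)
Mutual best responses: (A,X), (B,Y) → Nash equilibria.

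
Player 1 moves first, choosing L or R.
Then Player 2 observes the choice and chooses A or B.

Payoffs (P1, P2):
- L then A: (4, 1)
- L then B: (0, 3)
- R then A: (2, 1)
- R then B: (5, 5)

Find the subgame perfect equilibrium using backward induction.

P1 plays R, P2 plays B after L and B after R; Payoff (5, 5)

Work:
Backward induction:
After L: P2 chooses B → P1 gets 0
After R: P2 chooses B → P1 gets 5
P1 chooses R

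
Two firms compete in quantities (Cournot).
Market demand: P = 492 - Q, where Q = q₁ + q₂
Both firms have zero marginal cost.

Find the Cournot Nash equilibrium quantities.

q₁* = q₂* = 164.0; P* = 164.0

Work:
Profit: π_i = P·q_i = (a - q_i - q_j)·q_i
FOC: ∂π_i/∂q_i = a - 2q_i - q_j = 0
Reaction function: q_i = (492 - q_j)/2
Symmetry: q* = 492/3 = 164.0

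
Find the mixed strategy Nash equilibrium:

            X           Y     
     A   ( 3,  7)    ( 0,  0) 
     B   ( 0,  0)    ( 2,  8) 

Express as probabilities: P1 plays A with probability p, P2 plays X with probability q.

p = 0.5333, q = 0.4

Work:
Find probabilities that make opponent indifferent:
P2 chooses q to make P1 indifferent between A and B
P1 chooses p to make P2 indifferent between X and Y
Mixed NE: P1 plays (A: 0.5333, B: 0.4667), P2 plays (X: 0.4, Y: 0.6)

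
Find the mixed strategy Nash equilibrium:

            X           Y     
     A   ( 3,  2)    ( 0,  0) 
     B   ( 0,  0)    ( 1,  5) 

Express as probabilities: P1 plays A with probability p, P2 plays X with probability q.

p = 0.7143, q = 0.25

Work:
Find probabilities that make opponent indifferent:
P2 chooses q to make P1 indifferent between A and B
P1 chooses p to make P2 indifferent between X and Y
Mixed NE: P1 plays (A: 0.7143, B: 0.2857), P2 plays (X: 0.25, Y: 0.75)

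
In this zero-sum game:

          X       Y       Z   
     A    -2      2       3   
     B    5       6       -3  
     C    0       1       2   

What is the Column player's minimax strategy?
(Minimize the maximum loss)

Column should play Z, value = 3

Work:
Column player minimizes Row's maximum payoff:
Column X: max payoff to Row = 5
Column Y: max payoff to Row = 6
Column Z: max payoff to Row = 3
Minimum is 3, achieved by column Z.
Minimax strategy: Z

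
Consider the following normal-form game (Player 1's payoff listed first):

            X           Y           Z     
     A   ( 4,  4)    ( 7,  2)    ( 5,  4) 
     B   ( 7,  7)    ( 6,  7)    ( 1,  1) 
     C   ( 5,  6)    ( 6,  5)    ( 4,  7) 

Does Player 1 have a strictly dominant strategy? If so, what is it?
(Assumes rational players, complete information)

No strictly dominant strategy exists for Player 1

Work:
A strategy strictly dominates another if it gives a strictly higher payoff against every opponent action. Compare each pair of P1's strategies column-by-column:
  A vs B: [4 vs 7, 7 vs 6, 5 vs 1] → A does not strictly dominate B (column X: 4 ≤ 7)
  A vs C: [4 vs 5, 7 vs 6, 5 vs 4] → A does not strictly dominate C (column X: 4 ≤ 5)
  B vs A: [7 vs 4, 6 vs 7, 1 vs 5] → B does not strictly dominate A (column Y: 6 ≤ 7)
  B vs C: [7 vs 5, 6 vs 6, 1 vs 4] → B does not strictly dominate C (column Y: 6 ≤ 6)
  C vs A: [5 vs 4, 6 vs 7, 4 vs 5] → C does not strictly dominate A (column Y: 6 ≤ 7)
  C vs B: [5 vs 7, 6 vs 6, 4 vs 1] → C does not strictly dominate B (column X: 5 ≤ 7)
No single strategy strictly dominates all others → no strictly dominant strategy.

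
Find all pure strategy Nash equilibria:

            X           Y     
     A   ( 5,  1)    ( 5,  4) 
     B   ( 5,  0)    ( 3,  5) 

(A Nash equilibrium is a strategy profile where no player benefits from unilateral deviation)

Nash equilibrium: (A, Y)

Work:
Best responses:
  P1 vs X: payoffs [5, 5] → best response A/B (payoff 5)
  P1 vs Y: payoffs [5, 3] → best response A (payoff 5)
  P2 vs A: payoffs [1, 4] → best response Y (payoff 4)
  P2 vs B: payoffs [0, 5] → best response Y (payoff 5)
Mutual best responses: (A,Y) → Nash equilibria.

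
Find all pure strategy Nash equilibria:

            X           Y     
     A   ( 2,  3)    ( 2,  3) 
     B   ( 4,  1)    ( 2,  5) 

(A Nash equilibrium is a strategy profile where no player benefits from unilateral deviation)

Nash equilibrium: (A, Y), (B, Y)

Work:
Best responses:
  P1 vs X: payoffs [2, 4] → best response B (payoff 4)
  P1 vs Y: payoffs [2, 2] → best response A/B (payoff 2)
  P2 vs A: payoffs [3, 3] → best response X/Y (payoff 3)
  P2 vs B: payoffs [1, 5] → best response Y (payoff 5)
Mutual best responses: (A,Y), (B,Y) → Nash equilibria.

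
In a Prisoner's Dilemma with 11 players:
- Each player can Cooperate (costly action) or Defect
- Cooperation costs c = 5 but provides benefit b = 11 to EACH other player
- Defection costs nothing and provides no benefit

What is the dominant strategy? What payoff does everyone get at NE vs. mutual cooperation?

Dominant: Defect; NE payoff = 0; Coop payoff = 105

Work:
Defect dominates (saves cost c = 5, benefit to others is external)
NE: All defect → everyone gets 0
If all cooperate: each receives (10)×11 - 5 = 105
Social dilemma: 105 > 0 but NE gives 0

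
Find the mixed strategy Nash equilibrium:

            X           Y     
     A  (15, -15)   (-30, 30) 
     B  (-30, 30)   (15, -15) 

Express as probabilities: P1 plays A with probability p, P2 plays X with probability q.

p = 0.5, q = 0.5

Work:
Find probabilities that make opponent indifferent:
P2 chooses q to make P1 indifferent between A and B
P1 chooses p to make P2 indifferent between X and Y
Mixed NE: P1 plays (A: 0.5, B: 0.5), P2 plays (X: 0.5, Y: 0.5)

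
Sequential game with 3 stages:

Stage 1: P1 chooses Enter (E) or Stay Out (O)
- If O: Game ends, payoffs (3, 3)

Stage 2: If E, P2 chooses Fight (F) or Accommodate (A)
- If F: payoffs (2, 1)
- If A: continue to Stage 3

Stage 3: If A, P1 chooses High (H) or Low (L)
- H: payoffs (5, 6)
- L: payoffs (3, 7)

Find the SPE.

SPE: (E, A, H); Outcome (5, 6)

Work:
Stage 3: P1 chooses H (5 vs 3)
Stage 2: P2: F->1, A->6 (anticipating H). Choose A
Stage 1: P1: O->3, E->5 (anticipating A, H). Choose E
SPE path: E -> A -> H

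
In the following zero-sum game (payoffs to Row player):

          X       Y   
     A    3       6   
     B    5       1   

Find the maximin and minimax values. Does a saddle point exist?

Maximin = 3, Minimax = 5, Saddle: False

Work:
Row minimums: [3, 1] → maximin = 3
Column maximums: [5, 6] → minimax = 5
No saddle point (maximin ≠ minimax). Mixed strategy needed.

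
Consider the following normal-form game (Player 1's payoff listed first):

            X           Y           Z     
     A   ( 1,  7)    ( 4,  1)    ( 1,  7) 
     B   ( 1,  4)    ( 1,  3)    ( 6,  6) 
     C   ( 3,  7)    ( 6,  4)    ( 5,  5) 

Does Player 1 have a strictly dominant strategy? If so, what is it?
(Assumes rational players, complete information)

No strictly dominant strategy exists for Player 1

Work:
A strategy strictly dominates another if it gives a strictly higher payoff against every opponent action. Compare each pair of P1's strategies column-by-column:
  A vs B: [1 vs 1, 4 vs 1, 1 vs 6] → A does not strictly dominate B (column X: 1 ≤ 1)
  A vs C: [1 vs 3, 4 vs 6, 1 vs 5] → A does not strictly dominate C (column X: 1 ≤ 3)
  B vs A: [1 vs 1, 1 vs 4, 6 vs 1] → B does not strictly dominate A (column X: 1 ≤ 1)
  B vs C: [1 vs 3, 1 vs 6, 6 vs 5] → B does not strictly dominate C (column X: 1 ≤ 3)
  C vs A: [3 vs 1, 6 vs 4, 5 vs 1] → C strictly dominates A
  C vs B: [3 vs 1, 6 vs 1, 5 vs 6] → C does not strictly dominate B (column Z: 5 ≤ 6)
No single strategy strictly dominates all others → no strictly dominant strategy.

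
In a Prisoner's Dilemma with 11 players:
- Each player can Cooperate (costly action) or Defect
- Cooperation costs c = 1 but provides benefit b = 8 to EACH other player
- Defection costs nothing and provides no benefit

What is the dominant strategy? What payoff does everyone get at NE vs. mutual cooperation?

Dominant: Defect; NE payoff = 0; Coop payoff = 79

Work:
Defect dominates (saves cost c = 1, benefit to others is external)
NE: All defect → everyone gets 0
If all cooperate: each receives (10)×8 - 1 = 79
Social dilemma: 79 > 0 but NE gives 0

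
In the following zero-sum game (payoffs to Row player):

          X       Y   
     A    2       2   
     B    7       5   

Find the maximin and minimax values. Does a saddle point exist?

Maximin = 5, Minimax = 5, Saddle: True

Work:
Row minimums: [2, 5] → maximin = 5
Column maximums: [7, 5] → minimax = 5
Saddle point exists! Game value = 5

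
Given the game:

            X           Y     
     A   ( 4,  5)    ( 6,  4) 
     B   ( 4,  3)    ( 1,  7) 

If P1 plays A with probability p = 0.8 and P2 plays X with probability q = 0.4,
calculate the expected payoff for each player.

E[P1] = 4.6, E[P2] = 4.6

Work:
E[P1] = p·q·π₁(A,X) + p·(1-q)·π₁(A,Y) + (1-p)·q·π₁(B,X) + (1-p)·(1-q)·π₁(B,Y)
= 0.8·0.4·4 + 0.8·0.6·6 + 0.2·0.4·4 + 0.2·0.6·1
= 4.6

E[P2] = 4.6 (similar calculation)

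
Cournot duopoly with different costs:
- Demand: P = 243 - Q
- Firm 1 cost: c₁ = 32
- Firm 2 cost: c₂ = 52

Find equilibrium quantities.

q₁* = 77.0, q₂* = 57.0

Work:
Reaction: q₁ = (243 - 32 - q₂)/2
Reaction: q₂ = (243 - 52 - q₁)/2
Solve simultaneously:
q₁* = (243 - 2×32 + 52)/3 = 77.0
q₂* = (243 - 2×52 + 32)/3 = 57.0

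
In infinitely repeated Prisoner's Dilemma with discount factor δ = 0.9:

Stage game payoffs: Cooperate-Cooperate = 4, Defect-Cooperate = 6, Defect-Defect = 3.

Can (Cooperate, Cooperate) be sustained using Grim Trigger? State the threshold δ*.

δ* = 0.6667; since δ = 0.9 ≥ 0.6667, cooperation can be sustained

Work:
For Grim Trigger:
Cooperate forever: 4/(1-δ)
Defect then punished: 6 + 3·δ/(1-δ)
Need: 4/(1-δ) ≥ 6 + 3·δ/(1-δ)
Solving: δ ≥ (T-R)/(T-P) = (6-4)/(6-3) = 0.6667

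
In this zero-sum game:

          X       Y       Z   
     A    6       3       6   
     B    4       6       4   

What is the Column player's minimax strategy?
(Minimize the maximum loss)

Column should play X or Y or Z (all achieve the minimum), value = 6

Work:
Column player minimizes Row's maximum payoff:
Column X: max payoff to Row = 6
Column Y: max payoff to Row = 6
Column Z: max payoff to Row = 6
Minimum is 6, achieved by columns X, Y, Z (tied).
Each of X or Y or Z is a minimax strategy.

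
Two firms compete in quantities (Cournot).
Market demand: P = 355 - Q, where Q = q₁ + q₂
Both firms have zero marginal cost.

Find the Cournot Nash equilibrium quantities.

q₁* = q₂* = 118.33; P* = 118.33

Work:
Profit: π_i = P·q_i = (a - q_i - q_j)·q_i
FOC: ∂π_i/∂q_i = a - 2q_i - q_j = 0
Reaction function: q_i = (355 - q_j)/2
Symmetry: q* = 355/3 = 118.33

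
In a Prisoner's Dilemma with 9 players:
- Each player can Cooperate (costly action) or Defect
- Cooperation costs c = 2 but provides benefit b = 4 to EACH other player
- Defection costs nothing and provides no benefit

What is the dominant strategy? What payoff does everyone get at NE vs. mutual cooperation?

Dominant: Defect; NE payoff = 0; Coop payoff = 30

Work:
Defect dominates (saves cost c = 2, benefit to others is external)
NE: All defect → everyone gets 0
If all cooperate: each receives (8)×4 - 2 = 30
Social dilemma: 30 > 0 but NE gives 0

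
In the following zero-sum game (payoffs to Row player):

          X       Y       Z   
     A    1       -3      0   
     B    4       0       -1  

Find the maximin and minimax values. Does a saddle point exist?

Maximin = -1, Minimax = 0, Saddle: False

Work:
Row minimums: [-3, -1] → maximin = -1
Column maximums: [4, 0, 0] → minimax = 0
No saddle point (maximin ≠ minimax). Mixed strategy needed.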